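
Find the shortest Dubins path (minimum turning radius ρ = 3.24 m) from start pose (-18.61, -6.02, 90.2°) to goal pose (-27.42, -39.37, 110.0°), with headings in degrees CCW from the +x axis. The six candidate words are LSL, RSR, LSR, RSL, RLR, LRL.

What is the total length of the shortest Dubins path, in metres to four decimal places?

Let ψ = atan2(Δy, Δx) = atan2(-33.35, -8.81) = -104.7977° be the start→goal bearing.
Normalize: d = |goal − start| / ρ = 34.494037/3.24 = 10.646308, α = (θ_start − ψ) mod 360° = 194.9977° = 3.403351 rad, β = (θ_goal − ψ) mod 360° = 214.7977° = 3.748927 rad.
Common terms: sin α = -0.258780, cos α = -0.965936, sin β = -0.570680, cos β = -0.821172, cos(α−β) = 0.940881, d² = 113.343869. Work in radians in the unit-radius frame; every candidate has L = ρ·(t + p + q).
LSL: p² = 2 + d² − 2cos(α−β) + 2d(sin α − sin β) = 120.103283; p = √p² = 10.959164; φ = atan2(cos β − cos α, d + sin α − sin β) = 0.013210 rad; t = (φ − α) mod 2π = 2.893044 rad, q = (β − φ) mod 2π = 3.735717 rad → L = 3.24·(2.893044 + 10.959164 + 3.735717) = 3.24·17.587925 = 56.984876 m
RSR: p² = 2 + d² − 2cos(α−β) + 2d(sin β − sin α) = 106.820932; p = √p² = 10.335421; φ = atan2(cos α − cos β, d − sin α + sin β) = -0.014007 rad; t = (α − φ) mod 2π = 3.417358 rad, q = (φ − β) mod 2π = 2.520252 rad → L = 3.24·(3.417358 + 10.335421 + 2.520252) = 3.24·16.273031 = 52.724622 m
LSR: p² = d² − 2 + 2cos(α−β) + 2d(sin α + sin β) = 95.564258; p = √p² = 9.775697; φ = atan2(−cos α − cos β, d + sin α + sin β) − atan2(−2, p) = 0.381877 rad; t = (φ − α) mod 2π = 3.261711 rad, q = (φ − β) mod 2π = 2.916136 rad → L = 3.24·(3.261711 + 9.775697 + 2.916136) = 3.24·15.953544 = 51.689484 m
RSL: p² = d² − 2 + 2cos(α−β) − 2d(sin α + sin β) = 130.887003; p = √p² = 11.440586; φ = atan2(cos α + cos β, d − sin α − sin β) − atan2(2, p) = -0.327555 rad; t = (α − φ) mod 2π = 3.730907 rad, q = (β − φ) mod 2π = 4.076482 rad → L = 3.24·(3.730907 + 11.440586 + 4.076482) = 3.24·19.247975 = 62.363437 m
RLR: c = (6 − d² + 2cos(α−β) + 2d(sin α − sin β))/8 = -12.352617, |c| > 1 → infeasible
LRL: c = (6 − d² + 2cos(α−β) − 2d(sin α − sin β))/8 = -14.012910, |c| > 1 → infeasible
Shortest: LSR with L = 51.689484 m ≈ 51.6895 m

51.6895 m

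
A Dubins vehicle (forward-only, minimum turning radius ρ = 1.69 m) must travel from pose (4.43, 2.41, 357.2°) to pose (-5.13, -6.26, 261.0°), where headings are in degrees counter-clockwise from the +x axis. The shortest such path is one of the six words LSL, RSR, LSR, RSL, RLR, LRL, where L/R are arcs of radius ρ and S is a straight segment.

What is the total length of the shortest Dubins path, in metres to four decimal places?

16.2808 m

Let ψ = atan2(Δy, Δx) = atan2(-8.67, -9.56) = -137.7950° be the start→goal bearing.
Normalize: d = |goal − start| / ρ = 12.905909/1.69 = 7.636633, α = (θ_start − ψ) mod 360° = 134.9950° = 2.356107 rad, β = (θ_goal − ψ) mod 360° = 38.7950° = 0.677100 rad.
Common terms: sin α = 0.707169, cos α = -0.707045, sin β = 0.626536, cos β = 0.779393, cos(α−β) = -0.107999, d² = 58.318161. Work in radians in the unit-radius frame; every candidate has L = ρ·(t + p + q).
LSL: p² = 2 + d² − 2cos(α−β) + 2d(sin α − sin β) = 61.765686; p = √p² = 7.859115; φ = atan2(cos β − cos α, d + sin α − sin β) = 0.190282 rad; t = (φ − α) mod 2π = 4.117360 rad, q = (β − φ) mod 2π = 0.486819 rad → L = 1.69·(4.117360 + 7.859115 + 0.486819) = 1.69·12.463293 = 21.062966 m
RSR: p² = 2 + d² − 2cos(α−β) + 2d(sin β − sin α) = 59.302634; p = √p² = 7.700820; φ = atan2(cos α − cos β, d − sin α + sin β) = -0.194242 rad; t = (α − φ) mod 2π = 2.550350 rad, q = (φ − β) mod 2π = 5.411842 rad → L = 1.69·(2.550350 + 7.700820 + 5.411842) = 1.69·15.663012 = 26.470491 m
LSR: p² = d² − 2 + 2cos(α−β) + 2d(sin α + sin β) = 76.472182; p = √p² = 8.744837; φ = atan2(−cos α − cos β, d + sin α + sin β) − atan2(−2, p) = 0.216774 rad; t = (φ − α) mod 2π = 4.143853 rad, q = (φ − β) mod 2π = 5.822859 rad → L = 1.69·(4.143853 + 8.744837 + 5.822859) = 1.69·18.711549 = 31.622518 m
RSL: p² = d² − 2 + 2cos(α−β) − 2d(sin α + sin β) = 35.732143; p = √p² = 5.977637; φ = atan2(cos α + cos β, d − sin α − sin β) − atan2(2, p) = -0.311395 rad; t = (α − φ) mod 2π = 2.667502 rad, q = (β − φ) mod 2π = 0.988495 rad → L = 1.69·(2.667502 + 5.977637 + 0.988495) = 1.69·9.633634 = 16.280841 m
RLR: c = (6 − d² + 2cos(α−β) + 2d(sin α − sin β))/8 = -6.412829, |c| > 1 → infeasible
LRL: c = (6 − d² + 2cos(α−β) − 2d(sin α − sin β))/8 = -6.720711, |c| > 1 → infeasible
Shortest: RSL with L = 16.280841 m ≈ 16.2808 m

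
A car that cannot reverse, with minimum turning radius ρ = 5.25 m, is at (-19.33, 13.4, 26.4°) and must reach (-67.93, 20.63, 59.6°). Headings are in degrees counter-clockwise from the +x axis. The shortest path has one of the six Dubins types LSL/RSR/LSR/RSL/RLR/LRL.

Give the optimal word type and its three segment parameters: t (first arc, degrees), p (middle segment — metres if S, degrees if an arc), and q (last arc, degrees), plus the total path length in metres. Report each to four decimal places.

LSR: t = 168.3478°, p = 40.3953 m, q = 135.1478°, L = 68.2046 m

Let ψ = atan2(Δy, Δx) = atan2(7.23, -48.60) = 171.5384° be the start→goal bearing.
Normalize: d = |goal − start| / ρ = 49.134844/5.25 = 9.359018, α = (θ_start − ψ) mod 360° = 214.8616° = 3.750042 rad, β = (θ_goal − ψ) mod 360° = 248.0616° = 4.329491 rad.
Common terms: sin α = -0.571596, cos α = -0.820535, sin β = -0.927586, cos β = -0.373610, cos(α−β) = 0.836764, d² = 87.591216. Work in radians in the unit-radius frame; every candidate has L = ρ·(t + p + q).
LSL: p² = 2 + d² − 2cos(α−β) + 2d(sin α − sin β) = 94.581125; p = √p² = 9.725283; φ = atan2(cos β − cos α, d + sin α − sin β) = 0.045971 rad; t = (φ − α) mod 2π = 2.579115 rad, q = (β − φ) mod 2π = 4.283520 rad → L = 5.25·(2.579115 + 9.725283 + 4.283520) = 5.25·16.587917 = 87.086566 m
RSR: p² = 2 + d² − 2cos(α−β) + 2d(sin β − sin α) = 81.254250; p = √p² = 9.014114; φ = atan2(cos α − cos β, d − sin α + sin β) = -0.049601 rad; t = (α − φ) mod 2π = 3.799643 rad, q = (φ − β) mod 2π = 1.904093 rad → L = 5.25·(3.799643 + 9.014114 + 1.904093) = 5.25·14.717850 = 77.268712 m
LSR: p² = d² − 2 + 2cos(α−β) + 2d(sin α + sin β) = 59.203010; p = √p² = 7.694349; φ = atan2(−cos α − cos β, d + sin α + sin β) − atan2(−2, p) = 0.405080 rad; t = (φ − α) mod 2π = 2.938224 rad, q = (φ − β) mod 2π = 2.358775 rad → L = 5.25·(2.938224 + 7.694349 + 2.358775) = 5.25·12.991348 = 68.204575 m
RSL: p² = d² − 2 + 2cos(α−β) − 2d(sin α + sin β) = 115.326480; p = √p² = 10.739017; φ = atan2(cos α + cos β, d − sin α − sin β) − atan2(2, p) = -0.293664 rad; t = (α − φ) mod 2π = 4.043705 rad, q = (β − φ) mod 2π = 4.623155 rad → L = 5.25·(4.043705 + 10.739017 + 4.623155) = 5.25·19.405877 = 101.880854 m
RLR: c = (6 − d² + 2cos(α−β) + 2d(sin α − sin β))/8 = -9.156781, |c| > 1 → infeasible
LRL: c = (6 − d² + 2cos(α−β) − 2d(sin α − sin β))/8 = -10.822641, |c| > 1 → infeasible
Shortest: LSR with L = 68.204575 m ≈ 68.2046 m
Convert LSR to answer units (arcs ×180/π): t = 2.938224·180/π = 168.3478°, p = ρ·p = 5.25·7.694349 = 40.3953 m, q = 2.358775·180/π = 135.1478°, L = 68.2046 m.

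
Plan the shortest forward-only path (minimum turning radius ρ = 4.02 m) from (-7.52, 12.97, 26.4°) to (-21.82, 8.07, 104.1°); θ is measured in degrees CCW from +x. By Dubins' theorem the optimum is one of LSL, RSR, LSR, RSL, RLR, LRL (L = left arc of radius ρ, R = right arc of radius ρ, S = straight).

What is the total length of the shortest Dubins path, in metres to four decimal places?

Let ψ = atan2(Δy, Δx) = atan2(-4.90, -14.30) = -161.0856° be the start→goal bearing.
Normalize: d = |goal − start| / ρ = 15.116216/4.02 = 3.760253, α = (θ_start − ψ) mod 360° = 187.4856° = 3.272241 rad, β = (θ_goal − ψ) mod 360° = 265.1856° = 4.628362 rad.
Common terms: sin α = -0.130277, cos α = -0.991478, sin β = -0.996472, cos β = -0.083928, cos(α−β) = 0.213030, d² = 14.139501. Work in radians in the unit-radius frame; every candidate has L = ρ·(t + p + q).
LSL: p² = 2 + d² − 2cos(α−β) + 2d(sin α − sin β) = 22.227664; p = √p² = 4.714622; φ = atan2(cos β − cos α, d + sin α − sin β) = 0.193706 rad; t = (φ − α) mod 2π = 3.204650 rad, q = (β − φ) mod 2π = 4.434656 rad → L = 4.02·(3.204650 + 4.714622 + 4.434656) = 4.02·12.353928 = 49.662792 m
RSR: p² = 2 + d² − 2cos(α−β) + 2d(sin β − sin α) = 9.199218; p = √p² = 3.033021; φ = atan2(cos α − cos β, d − sin α + sin β) = -0.303878 rad; t = (α − φ) mod 2π = 3.576119 rad, q = (φ − β) mod 2π = 1.350945 rad → L = 4.02·(3.576119 + 3.033021 + 1.350945) = 4.02·7.960086 = 31.999545 m
LSR: p² = d² − 2 + 2cos(α−β) + 2d(sin α + sin β) = 4.091841; p = √p² = 2.022830; φ = atan2(−cos α − cos β, d + sin α + sin β) − atan2(−2, p) = 1.167412 rad; t = (φ − α) mod 2π = 4.178356 rad, q = (φ − β) mod 2π = 2.822235 rad → L = 4.02·(4.178356 + 2.022830 + 2.822235) = 4.02·9.023421 = 36.274153 m
RSL: p² = d² − 2 + 2cos(α−β) − 2d(sin α + sin β) = 21.039283; p = √p² = 4.586860; φ = atan2(cos α + cos β, d − sin α − sin β) − atan2(2, p) = -0.627777 rad; t = (α − φ) mod 2π = 3.900018 rad, q = (β − φ) mod 2π = 5.256138 rad → L = 4.02·(3.900018 + 4.586860 + 5.256138) = 4.02·13.743016 = 55.246923 m
RLR: c = (6 − d² + 2cos(α−β) + 2d(sin α − sin β))/8 = -0.149902; p = 2π − arccos c = 4.561920 rad; φ = atan2(cos α − cos β, d − sin α + sin β) = -0.303878 rad; t = (α − φ + p/2) mod 2π = 5.857079 rad, q = (α − β − t + p) mod 2π = 3.631905 rad → L = 4.02·(5.857079 + 4.561920 + 3.631905) = 4.02·14.050904 = 56.484633 m
LRL: c = (6 − d² + 2cos(α−β) − 2d(sin α − sin β))/8 = -1.778458, |c| > 1 → infeasible
Shortest: RSR with L = 31.999545 m ≈ 31.9995 m

31.9995 m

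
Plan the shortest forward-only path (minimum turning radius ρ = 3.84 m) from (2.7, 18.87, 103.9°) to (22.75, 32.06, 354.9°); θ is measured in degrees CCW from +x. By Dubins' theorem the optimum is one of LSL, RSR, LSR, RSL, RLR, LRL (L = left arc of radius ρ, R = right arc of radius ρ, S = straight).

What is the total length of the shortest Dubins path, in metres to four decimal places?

Let ψ = atan2(Δy, Δx) = atan2(13.19, 20.05) = 33.3391° be the start→goal bearing.
Normalize: d = |goal − start| / ρ = 23.999554/3.84 = 6.249884, α = (θ_start − ψ) mod 360° = 70.5609° = 1.231519 rad, β = (θ_goal − ψ) mod 360° = 321.5609° = 5.612296 rad.
Common terms: sin α = 0.942996, cos α = 0.332805, sin β = -0.621683, cos β = 0.783269, cos(α−β) = -0.325568, d² = 39.061049. Work in radians in the unit-radius frame; every candidate has L = ρ·(t + p + q).
LSL: p² = 2 + d² − 2cos(α−β) + 2d(sin α − sin β) = 61.270303; p = √p² = 7.827535; φ = atan2(cos β − cos α, d + sin α − sin β) = 0.057580 rad; t = (φ − α) mod 2π = 5.109246 rad, q = (β − φ) mod 2π = 5.554715 rad → L = 3.84·(5.109246 + 7.827535 + 5.554715) = 3.84·18.491497 = 71.007347 m
RSR: p² = 2 + d² − 2cos(α−β) + 2d(sin β − sin α) = 22.154068; p = √p² = 4.706811; φ = atan2(cos α − cos β, d − sin α + sin β) = -0.095851 rad; t = (α − φ) mod 2π = 1.327371 rad, q = (φ − β) mod 2π = 0.575038 rad → L = 3.84·(1.327371 + 4.706811 + 0.575038) = 3.84·6.609220 = 25.379403 m
LSR: p² = d² − 2 + 2cos(α−β) + 2d(sin α + sin β) = 40.426246; p = √p² = 6.358164; φ = atan2(−cos α − cos β, d + sin α + sin β) − atan2(−2, p) = 0.136519 rad; t = (φ − α) mod 2π = 5.188185 rad, q = (φ − β) mod 2π = 0.807409 rad → L = 3.84·(5.188185 + 6.358164 + 0.807409) = 3.84·12.353757 = 47.438428 m
RSL: p² = d² − 2 + 2cos(α−β) − 2d(sin α + sin β) = 32.393579; p = √p² = 5.691536; φ = atan2(cos α + cos β, d − sin α − sin β) − atan2(2, p) = -0.151845 rad; t = (α − φ) mod 2π = 1.383364 rad, q = (β − φ) mod 2π = 5.764141 rad → L = 3.84·(1.383364 + 5.691536 + 5.764141) = 3.84·12.839041 = 49.301916 m
RLR: c = (6 − d² + 2cos(α−β) + 2d(sin α − sin β))/8 = -1.769258, |c| > 1 → infeasible
LRL: c = (6 − d² + 2cos(α−β) − 2d(sin α − sin β))/8 = -6.658788, |c| > 1 → infeasible
Shortest: RSR with L = 25.379403 m ≈ 25.3794 m

25.3794 m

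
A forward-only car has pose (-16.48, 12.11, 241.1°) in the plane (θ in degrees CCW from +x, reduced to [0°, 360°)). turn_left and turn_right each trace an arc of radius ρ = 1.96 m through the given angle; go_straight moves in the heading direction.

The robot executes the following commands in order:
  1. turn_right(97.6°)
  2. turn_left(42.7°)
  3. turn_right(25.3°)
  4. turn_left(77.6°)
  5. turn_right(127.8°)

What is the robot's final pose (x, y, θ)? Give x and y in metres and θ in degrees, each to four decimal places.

set_pose: (x, y, θ) = (-16.4800, 12.1100, 241.1000°), ρ = 1.96
turn_right(97.6°): centre at ρ to the right, rotate −97.6° → (-19.3618, 11.4817, 143.5000°)
turn_left(42.7°): centre at ρ to the left, rotate +42.7° → (-20.7393, 11.8547, 186.2000°)
turn_right(25.3°): centre at ρ to the right, rotate −25.3° → (-21.5923, 11.9511, 160.9000°)
turn_left(77.6°): centre at ρ to the left, rotate +77.6° → (-23.9048, 11.1231, 238.5000°)
turn_right(127.8°): centre at ρ to the right, rotate −127.8° → (-27.4095, 11.4544, 110.7000°)

(-27.4095, 11.4544, 110.7000°)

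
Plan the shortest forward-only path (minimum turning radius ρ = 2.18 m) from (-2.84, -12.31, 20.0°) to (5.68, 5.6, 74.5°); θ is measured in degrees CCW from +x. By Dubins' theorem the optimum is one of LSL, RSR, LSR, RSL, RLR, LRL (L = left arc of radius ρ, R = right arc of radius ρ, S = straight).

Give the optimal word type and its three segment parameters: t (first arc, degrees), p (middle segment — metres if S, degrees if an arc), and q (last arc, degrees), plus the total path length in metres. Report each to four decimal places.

Let ψ = atan2(Δy, Δx) = atan2(17.91, 8.52) = 64.5590° be the start→goal bearing.
Normalize: d = |goal − start| / ρ = 19.833268/2.18 = 9.097829, α = (θ_start − ψ) mod 360° = 315.4410° = 5.505484 rad, β = (θ_goal − ψ) mod 360° = 9.9410° = 0.173503 rad.
Common terms: sin α = -0.701643, cos α = 0.712528, sin β = 0.172634, cos β = 0.984986, cos(α−β) = 0.580703, d² = 82.770495. Work in radians in the unit-radius frame; every candidate has L = ρ·(t + p + q).
LSL: p² = 2 + d² − 2cos(α−β) + 2d(sin α − sin β) = 67.701038; p = √p² = 8.228064; φ = atan2(cos β − cos α, d + sin α − sin β) = 0.033119 rad; t = (φ − α) mod 2π = 0.810821 rad, q = (β − φ) mod 2π = 0.140384 rad → L = 2.18·(0.810821 + 8.228064 + 0.140384) = 2.18·9.179269 = 20.010805 m
RSR: p² = 2 + d² − 2cos(α−β) + 2d(sin β − sin α) = 99.517140; p = √p² = 9.975828; φ = atan2(cos α − cos β, d − sin α + sin β) = -0.027315 rad; t = (α − φ) mod 2π = 5.532799 rad, q = (φ − β) mod 2π = 6.082367 rad → L = 2.18·(5.532799 + 9.975828 + 6.082367) = 2.18·21.590994 = 47.068367 m
LSR: p² = d² − 2 + 2cos(α−β) + 2d(sin α + sin β) = 72.306221; p = √p² = 8.503306; φ = atan2(−cos α − cos β, d + sin α + sin β) − atan2(−2, p) = 0.035433 rad; t = (φ − α) mod 2π = 0.813134 rad, q = (φ − β) mod 2π = 6.145115 rad → L = 2.18·(0.813134 + 8.503306 + 6.145115) = 2.18·15.461555 = 33.706190 m
RSL: p² = d² − 2 + 2cos(α−β) − 2d(sin α + sin β) = 91.557581; p = √p² = 9.568573; φ = atan2(cos α + cos β, d − sin α − sin β) − atan2(2, p) = -0.031514 rad; t = (α − φ) mod 2π = 5.536998 rad, q = (β − φ) mod 2π = 0.205017 rad → L = 2.18·(5.536998 + 9.568573 + 0.205017) = 2.18·15.310587 = 33.377080 m
RLR: c = (6 − d² + 2cos(α−β) + 2d(sin α − sin β))/8 = -11.439642, |c| > 1 → infeasible
LRL: c = (6 − d² + 2cos(α−β) − 2d(sin α − sin β))/8 = -7.462630, |c| > 1 → infeasible
Shortest: LSL with L = 20.010805 m ≈ 20.0108 m
Convert LSL to answer units (arcs ×180/π): t = 0.810821·180/π = 46.4566°, p = ρ·p = 2.18·8.228064 = 17.9372 m, q = 0.140384·180/π = 8.0434°, L = 20.0108 m.

LSL: t = 46.4566°, p = 17.9372 m, q = 8.0434°, L = 20.0108 m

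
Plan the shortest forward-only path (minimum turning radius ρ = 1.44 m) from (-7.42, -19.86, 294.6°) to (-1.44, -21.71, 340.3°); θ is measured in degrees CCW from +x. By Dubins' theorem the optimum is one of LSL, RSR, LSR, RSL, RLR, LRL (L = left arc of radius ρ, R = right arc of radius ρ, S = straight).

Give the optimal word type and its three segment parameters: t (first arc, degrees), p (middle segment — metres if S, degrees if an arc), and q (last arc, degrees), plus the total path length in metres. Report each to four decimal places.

LSR: t = 53.7308°, p = 4.8684 m, q = 8.0308°, L = 6.4207 m

Let ψ = atan2(Δy, Δx) = atan2(-1.85, 5.98) = -17.1902° be the start→goal bearing.
Normalize: d = |goal − start| / ρ = 6.259625/1.44 = 4.346962, α = (θ_start − ψ) mod 360° = 311.7902° = 5.441766 rad, β = (θ_goal − ψ) mod 360° = 357.4902° = 6.239381 rad.
Common terms: sin α = -0.745590, cos α = 0.666405, sin β = -0.043790, cos β = 0.999041, cos(α−β) = 0.698415, d² = 18.896074. Work in radians in the unit-radius frame; every candidate has L = ρ·(t + p + q).
LSL: p² = 2 + d² − 2cos(α−β) + 2d(sin α − sin β) = 13.397850; p = √p² = 3.660307; φ = atan2(cos β − cos α, d + sin α − sin β) = 0.091002 rad; t = (φ − α) mod 2π = 0.932421 rad, q = (β − φ) mod 2π = 6.148379 rad → L = 1.44·(0.932421 + 3.660307 + 6.148379) = 1.44·10.741108 = 15.467196 m
RSR: p² = 2 + d² − 2cos(α−β) + 2d(sin β − sin α) = 25.600637; p = √p² = 5.059707; φ = atan2(cos α − cos β, d − sin α + sin β) = -0.065790 rad; t = (α − φ) mod 2π = 5.507555 rad, q = (φ − β) mod 2π = 6.261200 rad → L = 1.44·(5.507555 + 5.059707 + 6.261200) = 1.44·16.828462 = 24.232986 m
LSR: p² = d² − 2 + 2cos(α−β) + 2d(sin α + sin β) = 11.430097; p = √p² = 3.380843; φ = atan2(−cos α − cos β, d + sin α + sin β) − atan2(−2, p) = 0.096361 rad; t = (φ − α) mod 2π = 0.937780 rad, q = (φ − β) mod 2π = 0.140165 rad → L = 1.44·(0.937780 + 3.380843 + 0.140165) = 1.44·4.458787 = 6.420654 m
RSL: p² = d² − 2 + 2cos(α−β) − 2d(sin α + sin β) = 25.155713; p = √p² = 5.015547; φ = atan2(cos α + cos β, d − sin α − sin β) − atan2(2, p) = -0.065886 rad; t = (α − φ) mod 2π = 5.507652 rad, q = (β − φ) mod 2π = 0.022082 rad → L = 1.44·(5.507652 + 5.015547 + 0.022082) = 1.44·10.545281 = 15.185204 m
RLR: c = (6 − d² + 2cos(α−β) + 2d(sin α − sin β))/8 = -2.200080, |c| > 1 → infeasible
LRL: c = (6 − d² + 2cos(α−β) − 2d(sin α − sin β))/8 = -0.674731; p = 2π − arccos c = 3.971788 rad; φ = atan2(cos β − cos α, d + sin α − sin β) = 0.091002 rad; t = (φ − α + p/2) mod 2π = 2.918316 rad, q = (β − α − t + p) mod 2π = 1.851088 rad → L = 1.44·(2.918316 + 3.971788 + 1.851088) = 1.44·8.741192 = 12.587317 m
Shortest: LSR with L = 6.420654 m ≈ 6.4207 m
Convert LSR to answer units (arcs ×180/π): t = 0.937780·180/π = 53.7308°, p = ρ·p = 1.44·3.380843 = 4.8684 m, q = 0.140165·180/π = 8.0308°, L = 6.4207 m.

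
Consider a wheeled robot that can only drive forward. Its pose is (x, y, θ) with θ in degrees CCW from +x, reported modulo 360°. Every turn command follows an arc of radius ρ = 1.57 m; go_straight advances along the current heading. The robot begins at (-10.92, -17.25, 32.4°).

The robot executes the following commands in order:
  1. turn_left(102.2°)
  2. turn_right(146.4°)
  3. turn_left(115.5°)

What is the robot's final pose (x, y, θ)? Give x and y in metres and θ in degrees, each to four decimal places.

set_pose: (x, y, θ) = (-10.9200, -17.2500, 32.4000°), ρ = 1.57
turn_left(102.2°): centre at ρ to the left, rotate +102.2° → (-10.6434, -14.8220, 134.6000°)
turn_right(146.4°): centre at ρ to the right, rotate −146.4° → (-9.2044, -12.1828, -11.8000° ≡ 348.2000°)
turn_left(115.5°): centre at ρ to the left, rotate +115.5° → (-7.3580, -10.2742, 463.7000° ≡ 103.7000°)

(-7.3580, -10.2742, 103.7000°)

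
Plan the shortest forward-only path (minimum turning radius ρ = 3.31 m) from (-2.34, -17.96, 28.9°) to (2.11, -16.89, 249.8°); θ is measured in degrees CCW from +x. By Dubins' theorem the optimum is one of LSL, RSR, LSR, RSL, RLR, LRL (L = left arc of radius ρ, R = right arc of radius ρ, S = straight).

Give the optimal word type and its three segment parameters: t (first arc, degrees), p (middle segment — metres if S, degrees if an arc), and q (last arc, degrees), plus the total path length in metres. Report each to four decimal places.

Let ψ = atan2(Δy, Δx) = atan2(1.07, 4.45) = 13.5201° be the start→goal bearing.
Normalize: d = |goal − start| / ρ = 4.576833/3.31 = 1.382729, α = (θ_start − ψ) mod 360° = 15.3799° = 0.268430 rad, β = (θ_goal − ψ) mod 360° = 236.2799° = 4.123863 rad.
Common terms: sin α = 0.265218, cos α = 0.964188, sin β = -0.831760, cos β = -0.555136, cos(α−β) = -0.755853, d² = 1.911939. Work in radians in the unit-radius frame; every candidate has L = ρ·(t + p + q).
LSL: p² = 2 + d² − 2cos(α−β) + 2d(sin α − sin β) = 8.457293; p = √p² = 2.908142; φ = atan2(cos β − cos α, d + sin α − sin β) = -0.549708 rad; t = (φ − α) mod 2π = 5.465047 rad, q = (β − φ) mod 2π = 4.673570 rad → L = 3.31·(5.465047 + 2.908142 + 4.673570) = 3.31·13.046760 = 43.184776 m
RSR: p² = 2 + d² − 2cos(α−β) + 2d(sin β − sin α) = 2.390000; p = √p² = 1.545963; φ = atan2(cos α − cos β, d − sin α + sin β) = 1.384890 rad; t = (α − φ) mod 2π = 5.166725 rad, q = (φ − β) mod 2π = 3.544213 rad → L = 3.31·(5.166725 + 1.545963 + 3.544213) = 3.31·10.256901 = 33.950342 m
LSR: p² = d² − 2 + 2cos(α−β) + 2d(sin α + sin β) = -3.166514 < 0 → infeasible
RSL: p² = d² − 2 + 2cos(α−β) − 2d(sin α + sin β) = -0.033021 < 0 → infeasible
RLR: c = (6 − d² + 2cos(α−β) + 2d(sin α − sin β))/8 = 0.701250; p = 2π − arccos c = 5.489538 rad; φ = atan2(cos α − cos β, d − sin α + sin β) = 1.384890 rad; t = (α − φ + p/2) mod 2π = 1.628309 rad, q = (α − β − t + p) mod 2π = 0.005797 rad → L = 3.31·(1.628309 + 5.489538 + 0.005797) = 3.31·7.123644 = 23.579263 m
LRL: c = (6 − d² + 2cos(α−β) − 2d(sin α − sin β))/8 = -0.057162; p = 2π − arccos c = 4.655196 rad; φ = atan2(cos β − cos α, d + sin α − sin β) = -0.549708 rad; t = (φ − α + p/2) mod 2π = 1.509460 rad, q = (β − α − t + p) mod 2π = 0.717983 rad → L = 3.31·(1.509460 + 4.655196 + 0.717983) = 3.31·6.882639 = 22.781537 m
Shortest: LRL with L = 22.781537 m ≈ 22.7815 m
Convert LRL to answer units (arcs ×180/π): t = 1.509460·180/π = 86.4857°, p = 4.655196·180/π = 266.7231°, q = 0.717983·180/π = 41.1374°, L = 22.7815 m.

LRL: t = 86.4857°, p = 266.7231°, q = 41.1374°, L = 22.7815 m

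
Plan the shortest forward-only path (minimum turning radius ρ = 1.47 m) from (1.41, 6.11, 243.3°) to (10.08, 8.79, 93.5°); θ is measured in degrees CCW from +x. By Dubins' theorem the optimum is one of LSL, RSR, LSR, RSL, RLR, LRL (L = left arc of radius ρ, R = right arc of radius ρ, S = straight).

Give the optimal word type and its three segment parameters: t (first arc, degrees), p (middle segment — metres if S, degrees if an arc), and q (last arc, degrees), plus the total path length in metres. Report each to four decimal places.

LSL: t = 145.5969°, p = 6.7271 m, q = 64.6031°, L = 12.1200 m

Let ψ = atan2(Δy, Δx) = atan2(2.68, 8.67) = 17.1770° be the start→goal bearing.
Normalize: d = |goal − start| / ρ = 9.074762/1.47 = 6.173307, α = (θ_start − ψ) mod 360° = 226.1230° = 3.946591 rad, β = (θ_goal − ψ) mod 360° = 76.3230° = 1.332088 rad.
Common terms: sin α = -0.720829, cos α = -0.693113, sin β = 0.971644, cos β = 0.236448, cos(α−β) = -0.864275, d² = 38.109723. Work in radians in the unit-radius frame; every candidate has L = ρ·(t + p + q).
LSL: p² = 2 + d² − 2cos(α−β) + 2d(sin α − sin β) = 20.941954; p = √p² = 4.576238; φ = atan2(cos β − cos α, d + sin α − sin β) = 0.204551 rad; t = (φ − α) mod 2π = 2.541146 rad, q = (β − φ) mod 2π = 1.127536 rad → L = 1.47·(2.541146 + 4.576238 + 1.127536) = 1.47·8.244920 = 12.120033 m
RSR: p² = 2 + d² − 2cos(α−β) + 2d(sin β − sin α) = 62.734591; p = √p² = 7.920517; φ = atan2(cos α − cos β, d − sin α + sin β) = -0.117632 rad; t = (α − φ) mod 2π = 4.064223 rad, q = (φ − β) mod 2π = 4.833465 rad → L = 1.47·(4.064223 + 7.920517 + 4.833465) = 1.47·16.818206 = 24.722762 m
LSR: p² = d² − 2 + 2cos(α−β) + 2d(sin α + sin β) = 37.477886; p = √p² = 6.121918; φ = atan2(−cos α − cos β, d + sin α + sin β) − atan2(−2, p) = 0.386731 rad; t = (φ − α) mod 2π = 2.723325 rad, q = (φ − β) mod 2π = 5.337828 rad → L = 1.47·(2.723325 + 6.121918 + 5.337828) = 1.47·14.183072 = 20.849116 m
RSL: p² = d² − 2 + 2cos(α−β) − 2d(sin α + sin β) = 31.284461; p = √p² = 5.593251; φ = atan2(cos α + cos β, d − sin α − sin β) − atan2(2, p) = -0.420361 rad; t = (α − φ) mod 2π = 4.366951 rad, q = (β − φ) mod 2π = 1.752448 rad → L = 1.47·(4.366951 + 5.593251 + 1.752448) = 1.47·11.712651 = 17.217597 m
RLR: c = (6 − d² + 2cos(α−β) + 2d(sin α − sin β))/8 = -6.841824, |c| > 1 → infeasible
LRL: c = (6 − d² + 2cos(α−β) − 2d(sin α − sin β))/8 = -1.617744, |c| > 1 → infeasible
Shortest: LSL with L = 12.120033 m ≈ 12.1200 m
Convert LSL to answer units (arcs ×180/π): t = 2.541146·180/π = 145.5969°, p = ρ·p = 1.47·4.576238 = 6.7271 m, q = 1.127536·180/π = 64.6031°, L = 12.1200 m.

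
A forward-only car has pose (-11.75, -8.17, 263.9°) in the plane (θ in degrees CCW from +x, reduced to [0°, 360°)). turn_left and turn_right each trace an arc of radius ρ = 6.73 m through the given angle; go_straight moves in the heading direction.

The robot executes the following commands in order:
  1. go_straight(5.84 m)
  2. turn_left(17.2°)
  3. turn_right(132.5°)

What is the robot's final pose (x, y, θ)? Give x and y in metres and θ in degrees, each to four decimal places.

(-22.3933, -23.0278, 148.6000°)

set_pose: (x, y, θ) = (-11.7500, -8.1700, 263.9000°), ρ = 6.73
go_straight(5.84): x += 5.84·cos θ, y += 5.84·sin θ → (-12.3706, -13.9769, 263.9000°)
turn_left(17.2°): centre at ρ to the left, rotate +17.2° → (-12.2828, -15.9878, 281.1000°)
turn_right(132.5°): centre at ρ to the right, rotate −132.5° → (-22.3933, -23.0278, 148.6000°)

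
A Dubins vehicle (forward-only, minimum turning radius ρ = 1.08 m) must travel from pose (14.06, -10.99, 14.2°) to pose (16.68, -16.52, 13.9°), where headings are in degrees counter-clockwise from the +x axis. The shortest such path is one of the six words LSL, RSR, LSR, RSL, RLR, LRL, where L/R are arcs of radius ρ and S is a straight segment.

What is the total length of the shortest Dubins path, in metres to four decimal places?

Let ψ = atan2(Δy, Δx) = atan2(-5.53, 2.62) = -64.6494° be the start→goal bearing.
Normalize: d = |goal − start| / ρ = 6.119256/1.08 = 5.665978, α = (θ_start − ψ) mod 360° = 78.8494° = 1.376181 rad, β = (θ_goal − ψ) mod 360° = 78.5494° = 1.370945 rad.
Common terms: sin α = 0.981122, cos α = 0.193389, sin β = 0.980096, cos β = 0.198523, cos(α−β) = 0.999986, d² = 32.103309. Work in radians in the unit-radius frame; every candidate has L = ρ·(t + p + q).
LSL: p² = 2 + d² − 2cos(α−β) + 2d(sin α − sin β) = 32.114964; p = √p² = 5.667007; φ = atan2(cos β − cos α, d + sin α − sin β) = 0.000906 rad; t = (φ − α) mod 2π = 4.907910 rad, q = (β − φ) mod 2π = 1.370039 rad → L = 1.08·(4.907910 + 5.667007 + 1.370039) = 1.08·11.944956 = 12.900552 m
RSR: p² = 2 + d² − 2cos(α−β) + 2d(sin β − sin α) = 32.091710; p = √p² = 5.664955; φ = atan2(cos α − cos β, d − sin α + sin β) = -0.000906 rad; t = (α − φ) mod 2π = 1.377087 rad, q = (φ − β) mod 2π = 4.911334 rad → L = 1.08·(1.377087 + 5.664955 + 4.911334) = 1.08·11.953376 = 12.909646 m
LSR: p² = d² − 2 + 2cos(α−β) + 2d(sin α + sin β) = 54.327722; p = √p² = 7.370734; φ = atan2(−cos α − cos β, d + sin α + sin β) − atan2(−2, p) = 0.213625 rad; t = (φ − α) mod 2π = 5.120629 rad, q = (φ − β) mod 2π = 5.125865 rad → L = 1.08·(5.120629 + 7.370734 + 5.125865) = 1.08·17.617229 = 19.026607 m
RSL: p² = d² − 2 + 2cos(α−β) − 2d(sin α + sin β) = 9.878842; p = √p² = 3.143062; φ = atan2(cos α + cos β, d − sin α − sin β) − atan2(2, p) = -0.461305 rad; t = (α − φ) mod 2π = 1.837487 rad, q = (β − φ) mod 2π = 1.832251 rad → L = 1.08·(1.837487 + 3.143062 + 1.832251) = 1.08·6.812800 = 7.357823 m
RLR: c = (6 − d² + 2cos(α−β) + 2d(sin α − sin β))/8 = -3.011464, |c| > 1 → infeasible
LRL: c = (6 − d² + 2cos(α−β) − 2d(sin α − sin β))/8 = -3.014370, |c| > 1 → infeasible
Shortest: RSL with L = 7.357823 m ≈ 7.3578 m

7.3578 m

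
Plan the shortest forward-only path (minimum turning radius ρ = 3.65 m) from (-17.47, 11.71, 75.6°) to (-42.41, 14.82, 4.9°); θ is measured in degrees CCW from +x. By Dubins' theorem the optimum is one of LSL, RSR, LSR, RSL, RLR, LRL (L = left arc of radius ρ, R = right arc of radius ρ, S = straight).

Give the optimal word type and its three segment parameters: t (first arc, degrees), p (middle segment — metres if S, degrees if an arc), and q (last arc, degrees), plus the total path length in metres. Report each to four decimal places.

Let ψ = atan2(Δy, Δx) = atan2(3.11, -24.94) = 172.8919° be the start→goal bearing.
Normalize: d = |goal − start| / ρ = 25.133159/3.65 = 6.885797, α = (θ_start − ψ) mod 360° = 262.7081° = 4.585120 rad, β = (θ_goal − ψ) mod 360° = 192.0081° = 3.351173 rad.
Common terms: sin α = -0.991912, cos α = -0.126925, sin β = -0.208049, cos β = -0.978118, cos(α−β) = 0.330514, d² = 47.414202. Work in radians in the unit-radius frame; every candidate has L = ρ·(t + p + q).
LSL: p² = 2 + d² − 2cos(α−β) + 2d(sin α − sin β) = 37.958127; p = √p² = 6.161017; φ = atan2(cos β − cos α, d + sin α − sin β) = -0.138601 rad; t = (φ − α) mod 2π = 1.559464 rad, q = (β − φ) mod 2π = 3.489774 rad → L = 3.65·(1.559464 + 6.161017 + 3.489774) = 3.65·11.210254 = 40.917428 m
RSR: p² = 2 + d² − 2cos(α−β) + 2d(sin β − sin α) = 59.548218; p = √p² = 7.716749; φ = atan2(cos α − cos β, d − sin α + sin β) = 0.110530 rad; t = (α − φ) mod 2π = 4.474591 rad, q = (φ − β) mod 2π = 3.042542 rad → L = 3.65·(4.474591 + 7.716749 + 3.042542) = 3.65·15.233882 = 55.603670 m
LSR: p² = d² − 2 + 2cos(α−β) + 2d(sin α + sin β) = 29.549849; p = √p² = 5.435977; φ = atan2(−cos α − cos β, d + sin α + sin β) − atan2(−2, p) = 0.544506 rad; t = (φ − α) mod 2π = 2.242570 rad, q = (φ − β) mod 2π = 3.476518 rad → L = 3.65·(2.242570 + 5.435977 + 3.476518) = 3.65·11.155066 = 40.715991 m
RSL: p² = d² − 2 + 2cos(α−β) − 2d(sin α + sin β) = 62.600612; p = √p² = 7.912055; φ = atan2(cos α + cos β, d − sin α − sin β) − atan2(2, p) = -0.383416 rad; t = (α − φ) mod 2π = 4.968537 rad, q = (β − φ) mod 2π = 3.734589 rad → L = 3.65·(4.968537 + 7.912055 + 3.734589) = 3.65·16.615181 = 60.645409 m
RLR: c = (6 − d² + 2cos(α−β) + 2d(sin α − sin β))/8 = -6.443527, |c| > 1 → infeasible
LRL: c = (6 − d² + 2cos(α−β) − 2d(sin α − sin β))/8 = -3.744766, |c| > 1 → infeasible
Shortest: LSR with L = 40.715991 m ≈ 40.7160 m
Convert LSR to answer units (arcs ×180/π): t = 2.242570·180/π = 128.4898°, p = ρ·p = 3.65·5.435977 = 19.8413 m, q = 3.476518·180/π = 199.1898°, L = 40.7160 m.

LSR: t = 128.4898°, p = 19.8413 m, q = 199.1898°, L = 40.7160 m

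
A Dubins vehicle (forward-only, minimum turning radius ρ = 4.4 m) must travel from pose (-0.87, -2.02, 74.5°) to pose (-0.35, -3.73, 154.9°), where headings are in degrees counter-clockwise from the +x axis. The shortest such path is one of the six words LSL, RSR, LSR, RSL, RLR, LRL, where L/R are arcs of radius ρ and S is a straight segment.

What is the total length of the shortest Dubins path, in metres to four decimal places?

26.1224 m

Let ψ = atan2(Δy, Δx) = atan2(-1.71, 0.52) = -73.0858° be the start→goal bearing.
Normalize: d = |goal − start| / ρ = 1.787316/4.4 = 0.406208, α = (θ_start − ψ) mod 360° = 147.5858° = 2.575859 rad, β = (θ_goal − ψ) mod 360° = 227.9858° = 3.979103 rad.
Common terms: sin α = 0.536036, cos α = -0.844195, sin β = -0.742979, cos β = -0.669314, cos(α−β) = 0.166769, d² = 0.165005. Work in radians in the unit-radius frame; every candidate has L = ρ·(t + p + q).
LSL: p² = 2 + d² − 2cos(α−β) + 2d(sin α − sin β) = 2.870561; p = √p² = 1.694273; φ = atan2(cos β − cos α, d + sin α − sin β) = 0.103403 rad; t = (φ − α) mod 2π = 3.810730 rad, q = (β − φ) mod 2π = 3.875700 rad → L = 4.4·(3.810730 + 1.694273 + 3.875700) = 4.4·9.380703 = 41.275093 m
RSR: p² = 2 + d² − 2cos(α−β) + 2d(sin β − sin α) = 0.792375; p = √p² = 0.890154; φ = atan2(cos α − cos β, d − sin α + sin β) = -2.943845 rad; t = (α − φ) mod 2π = 5.519704 rad, q = (φ − β) mod 2π = 5.643422 rad → L = 4.4·(5.519704 + 0.890154 + 5.643422) = 4.4·12.053280 = 53.034433 m
LSR: p² = d² − 2 + 2cos(α−β) + 2d(sin α + sin β) = -1.669582 < 0 → infeasible
RSL: p² = d² − 2 + 2cos(α−β) − 2d(sin α + sin β) = -1.333333 < 0 → infeasible
RLR: c = (6 − d² + 2cos(α−β) + 2d(sin α − sin β))/8 = 0.900953; p = 2π − arccos c = 5.834350 rad; φ = atan2(cos α − cos β, d − sin α + sin β) = -2.943845 rad; t = (α − φ + p/2) mod 2π = 2.153693 rad, q = (α − β − t + p) mod 2π = 2.277412 rad → L = 4.4·(2.153693 + 5.834350 + 2.277412) = 4.4·10.265456 = 45.168004 m
LRL: c = (6 − d² + 2cos(α−β) − 2d(sin α − sin β))/8 = 0.641180; p = 2π − arccos c = 5.408424 rad; φ = atan2(cos β − cos α, d + sin α − sin β) = 0.103403 rad; t = (φ − α + p/2) mod 2π = 0.231756 rad, q = (β − α − t + p) mod 2π = 0.296727 rad → L = 4.4·(0.231756 + 5.408424 + 0.296727) = 4.4·5.936907 = 26.122391 m
Shortest: LRL with L = 26.122391 m ≈ 26.1224 m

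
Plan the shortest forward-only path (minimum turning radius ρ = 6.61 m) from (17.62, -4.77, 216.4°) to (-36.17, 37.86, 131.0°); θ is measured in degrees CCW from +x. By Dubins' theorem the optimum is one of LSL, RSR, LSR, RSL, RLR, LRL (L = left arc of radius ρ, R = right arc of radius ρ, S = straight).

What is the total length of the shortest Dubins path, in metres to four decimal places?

71.0774 m

Let ψ = atan2(Δy, Δx) = atan2(42.63, -53.79) = 141.6022° be the start→goal bearing.
Normalize: d = |goal − start| / ρ = 68.634401/6.61 = 10.383419, α = (θ_start − ψ) mod 360° = 74.7978° = 1.305467 rad, β = (θ_goal − ψ) mod 360° = 349.3978° = 6.098141 rad.
Common terms: sin α = 0.965006, cos α = 0.262227, sin β = -0.183990, cos β = 0.982928, cos(α−β) = 0.080199, d² = 107.815395. Work in radians in the unit-radius frame; every candidate has L = ρ·(t + p + q).
LSL: p² = 2 + d² − 2cos(α−β) + 2d(sin α − sin β) = 133.516012; p = √p² = 11.554913; φ = atan2(cos β − cos α, d + sin α − sin β) = 0.062412 rad; t = (φ − α) mod 2π = 5.040131 rad, q = (β − φ) mod 2π = 6.035729 rad → L = 6.61·(5.040131 + 11.554913 + 6.035729) = 6.61·22.630772 = 149.589405 m
RSR: p² = 2 + d² − 2cos(α−β) + 2d(sin β − sin α) = 85.793981; p = √p² = 9.262504; φ = atan2(cos α − cos β, d − sin α + sin β) = -0.077887 rad; t = (α − φ) mod 2π = 1.383354 rad, q = (φ − β) mod 2π = 0.107157 rad → L = 6.61·(1.383354 + 9.262504 + 0.107157) = 6.61·10.753015 = 71.077431 m
LSR: p² = d² − 2 + 2cos(α−β) + 2d(sin α + sin β) = 122.195034; p = √p² = 11.054186; φ = atan2(−cos α − cos β, d + sin α + sin β) − atan2(−2, p) = 0.067921 rad; t = (φ − α) mod 2π = 5.045639 rad, q = (φ − β) mod 2π = 0.252965 rad → L = 6.61·(5.045639 + 11.054186 + 0.252965) = 6.61·16.352790 = 108.091944 m
RSL: p² = d² − 2 + 2cos(α−β) − 2d(sin α + sin β) = 89.756551; p = √p² = 9.473993; φ = atan2(cos α + cos β, d − sin α − sin β) − atan2(2, p) = -0.079098 rad; t = (α − φ) mod 2π = 1.384565 rad, q = (β − φ) mod 2π = 6.177239 rad → L = 6.61·(1.384565 + 9.473993 + 6.177239) = 6.61·17.035798 = 112.606622 m
RLR: c = (6 − d² + 2cos(α−β) + 2d(sin α − sin β))/8 = -9.724248, |c| > 1 → infeasible
LRL: c = (6 − d² + 2cos(α−β) − 2d(sin α − sin β))/8 = -15.689502, |c| > 1 → infeasible
Shortest: RSR with L = 71.077431 m ≈ 71.0774 m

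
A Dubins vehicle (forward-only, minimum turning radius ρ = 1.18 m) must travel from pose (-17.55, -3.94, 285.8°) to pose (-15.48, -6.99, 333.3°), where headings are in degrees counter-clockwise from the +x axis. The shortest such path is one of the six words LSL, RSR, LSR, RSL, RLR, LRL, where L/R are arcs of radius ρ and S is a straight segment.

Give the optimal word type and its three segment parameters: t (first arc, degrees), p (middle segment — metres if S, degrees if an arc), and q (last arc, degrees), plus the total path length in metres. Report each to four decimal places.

Let ψ = atan2(Δy, Δx) = atan2(-3.05, 2.07) = -55.8357° be the start→goal bearing.
Normalize: d = |goal − start| / ρ = 3.686109/1.18 = 3.123821, α = (θ_start − ψ) mod 360° = 341.6357° = 5.962668 rad, β = (θ_goal − ψ) mod 360° = 29.1357° = 0.508514 rad.
Common terms: sin α = -0.315058, cos α = 0.949073, sin β = 0.486880, cos β = 0.873469, cos(α−β) = 0.675590, d² = 9.758259. Work in radians in the unit-radius frame; every candidate has L = ρ·(t + p + q).
LSL: p² = 2 + d² − 2cos(α−β) + 2d(sin α − sin β) = 5.396860; p = √p² = 2.323114; φ = atan2(cos β − cos α, d + sin α − sin β) = -0.032550 rad; t = (φ − α) mod 2π = 0.287967 rad, q = (β − φ) mod 2π = 0.541064 rad → L = 1.18·(0.287967 + 2.323114 + 0.541064) = 1.18·3.152146 = 3.719532 m
RSR: p² = 2 + d² − 2cos(α−β) + 2d(sin β − sin α) = 15.417297; p = √p² = 3.926487; φ = atan2(cos α − cos β, d − sin α + sin β) = 0.019256 rad; t = (α − φ) mod 2π = 5.943412 rad, q = (φ − β) mod 2π = 5.793927 rad → L = 1.18·(5.943412 + 3.926487 + 5.793927) = 1.18·15.663826 = 18.483314 m
LSR: p² = d² − 2 + 2cos(α−β) + 2d(sin α + sin β) = 10.182924; p = √p² = 3.191069; φ = atan2(−cos α − cos β, d + sin α + sin β) − atan2(−2, p) = 0.054701 rad; t = (φ − α) mod 2π = 0.375218 rad, q = (φ − β) mod 2π = 5.829372 rad → L = 1.18·(0.375218 + 3.191069 + 5.829372) = 1.18·9.395660 = 11.086878 m
RSL: p² = d² − 2 + 2cos(α−β) − 2d(sin α + sin β) = 8.035955; p = √p² = 2.834776; φ = atan2(cos α + cos β, d − sin α − sin β) − atan2(2, p) = -0.061313 rad; t = (α − φ) mod 2π = 6.023981 rad, q = (β − φ) mod 2π = 0.569827 rad → L = 1.18·(6.023981 + 2.834776 + 0.569827) = 1.18·9.428585 = 11.125730 m
RLR: c = (6 − d² + 2cos(α−β) + 2d(sin α − sin β))/8 = -0.927162; p = 2π − arccos c = 3.525623 rad; φ = atan2(cos α − cos β, d − sin α + sin β) = 0.019256 rad; t = (α − φ + p/2) mod 2π = 1.423038 rad, q = (α − β − t + p) mod 2π = 1.273553 rad → L = 1.18·(1.423038 + 3.525623 + 1.273553) = 1.18·6.222215 = 7.342213 m
LRL: c = (6 − d² + 2cos(α−β) − 2d(sin α − sin β))/8 = 0.325392; p = 2π − arccos c = 5.043816 rad; φ = atan2(cos β − cos α, d + sin α − sin β) = -0.032550 rad; t = (φ − α + p/2) mod 2π = 2.809875 rad, q = (β − α − t + p) mod 2π = 3.062972 rad → L = 1.18·(2.809875 + 5.043816 + 3.062972) = 1.18·10.916663 = 12.881662 m
Shortest: LSL with L = 3.719532 m ≈ 3.7195 m
Convert LSL to answer units (arcs ×180/π): t = 0.287967·180/π = 16.4993°, p = ρ·p = 1.18·2.323114 = 2.7413 m, q = 0.541064·180/π = 31.0007°, L = 3.7195 m.

LSL: t = 16.4993°, p = 2.7413 m, q = 31.0007°, L = 3.7195 m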